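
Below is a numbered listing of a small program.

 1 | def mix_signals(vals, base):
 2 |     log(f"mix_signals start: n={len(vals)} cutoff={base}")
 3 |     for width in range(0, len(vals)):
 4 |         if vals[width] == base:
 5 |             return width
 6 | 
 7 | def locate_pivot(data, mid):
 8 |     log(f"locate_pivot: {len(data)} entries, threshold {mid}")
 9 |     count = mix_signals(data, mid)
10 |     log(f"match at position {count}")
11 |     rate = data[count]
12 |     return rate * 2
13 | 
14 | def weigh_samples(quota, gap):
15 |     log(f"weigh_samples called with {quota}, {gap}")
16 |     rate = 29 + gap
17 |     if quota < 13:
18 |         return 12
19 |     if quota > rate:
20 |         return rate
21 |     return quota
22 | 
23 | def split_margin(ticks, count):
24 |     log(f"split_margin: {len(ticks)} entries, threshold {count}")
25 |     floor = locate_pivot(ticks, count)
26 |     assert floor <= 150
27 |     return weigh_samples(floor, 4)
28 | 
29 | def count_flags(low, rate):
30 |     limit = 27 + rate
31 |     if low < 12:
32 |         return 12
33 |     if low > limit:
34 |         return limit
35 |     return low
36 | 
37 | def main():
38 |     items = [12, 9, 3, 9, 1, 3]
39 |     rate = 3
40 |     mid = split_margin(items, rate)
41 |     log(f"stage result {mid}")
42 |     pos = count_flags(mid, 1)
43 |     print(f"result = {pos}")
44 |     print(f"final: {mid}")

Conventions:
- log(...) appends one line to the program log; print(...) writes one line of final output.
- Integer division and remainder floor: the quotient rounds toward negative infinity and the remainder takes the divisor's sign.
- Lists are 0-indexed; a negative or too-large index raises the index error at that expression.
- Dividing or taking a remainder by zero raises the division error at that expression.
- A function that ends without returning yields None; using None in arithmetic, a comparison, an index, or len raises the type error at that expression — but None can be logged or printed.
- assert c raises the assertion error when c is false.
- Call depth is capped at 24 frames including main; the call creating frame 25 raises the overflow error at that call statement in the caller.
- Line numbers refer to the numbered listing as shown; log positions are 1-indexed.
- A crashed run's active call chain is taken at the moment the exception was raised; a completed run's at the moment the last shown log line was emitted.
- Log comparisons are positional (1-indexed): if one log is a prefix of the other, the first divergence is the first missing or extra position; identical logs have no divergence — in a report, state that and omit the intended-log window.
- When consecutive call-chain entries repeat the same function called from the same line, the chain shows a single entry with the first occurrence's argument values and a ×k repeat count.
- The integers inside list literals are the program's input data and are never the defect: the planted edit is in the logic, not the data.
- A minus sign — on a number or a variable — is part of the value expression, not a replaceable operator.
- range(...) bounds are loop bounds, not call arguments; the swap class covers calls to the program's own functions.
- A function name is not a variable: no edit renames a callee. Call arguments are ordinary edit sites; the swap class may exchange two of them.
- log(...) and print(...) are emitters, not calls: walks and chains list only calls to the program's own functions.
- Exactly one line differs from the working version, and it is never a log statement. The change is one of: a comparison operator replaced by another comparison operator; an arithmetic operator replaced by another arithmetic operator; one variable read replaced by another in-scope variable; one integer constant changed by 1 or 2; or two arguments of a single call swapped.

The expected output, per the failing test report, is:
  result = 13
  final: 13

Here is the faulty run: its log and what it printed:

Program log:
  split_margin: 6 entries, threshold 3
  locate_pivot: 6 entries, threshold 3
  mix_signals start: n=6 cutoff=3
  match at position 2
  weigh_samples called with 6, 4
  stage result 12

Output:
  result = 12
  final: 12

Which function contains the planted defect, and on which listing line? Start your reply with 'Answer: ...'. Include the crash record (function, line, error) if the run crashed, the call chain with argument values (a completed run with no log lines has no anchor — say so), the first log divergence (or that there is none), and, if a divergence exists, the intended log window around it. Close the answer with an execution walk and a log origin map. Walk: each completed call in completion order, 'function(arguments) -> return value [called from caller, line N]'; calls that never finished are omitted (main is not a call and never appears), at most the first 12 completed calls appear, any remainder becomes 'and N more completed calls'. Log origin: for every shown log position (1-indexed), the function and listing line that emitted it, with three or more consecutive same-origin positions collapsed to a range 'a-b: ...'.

Answer: the defect is in weigh_samples at line 18.
Key fact: The earliest visible damage is log position 6 — 'stage result 12' rather than the intended 'stage result 13'.
Call chain: main.
First divergence: position 6; shown 'stage result 12' vs intended 'stage result 13'.
Intended log window:
  4: match at position 2
  5: weigh_samples called with 6, 4
  6: stage result 13
Execution walk:
  mix_signals([12, 9, 3, 9, 1, 3], 3) -> 2  [called from locate_pivot, line 9]
  locate_pivot([12, 9, 3, 9, 1, 3], 3) -> 6  [called from split_margin, line 25]
  weigh_samples(6, 4) -> 12  [called from split_margin, line 27]
  split_margin([12, 9, 3, 9, 1, 3], 3) -> 12  [called from main, line 40]
  count_flags(12, 1) -> 12  [called from main, line 42]
Log origins:
  1: logged in split_margin at line 24
  2: logged in locate_pivot at line 8
  3: logged in mix_signals at line 2
  4: logged in locate_pivot at line 10
  5: logged in weigh_samples at line 15
  6: logged in main at line 41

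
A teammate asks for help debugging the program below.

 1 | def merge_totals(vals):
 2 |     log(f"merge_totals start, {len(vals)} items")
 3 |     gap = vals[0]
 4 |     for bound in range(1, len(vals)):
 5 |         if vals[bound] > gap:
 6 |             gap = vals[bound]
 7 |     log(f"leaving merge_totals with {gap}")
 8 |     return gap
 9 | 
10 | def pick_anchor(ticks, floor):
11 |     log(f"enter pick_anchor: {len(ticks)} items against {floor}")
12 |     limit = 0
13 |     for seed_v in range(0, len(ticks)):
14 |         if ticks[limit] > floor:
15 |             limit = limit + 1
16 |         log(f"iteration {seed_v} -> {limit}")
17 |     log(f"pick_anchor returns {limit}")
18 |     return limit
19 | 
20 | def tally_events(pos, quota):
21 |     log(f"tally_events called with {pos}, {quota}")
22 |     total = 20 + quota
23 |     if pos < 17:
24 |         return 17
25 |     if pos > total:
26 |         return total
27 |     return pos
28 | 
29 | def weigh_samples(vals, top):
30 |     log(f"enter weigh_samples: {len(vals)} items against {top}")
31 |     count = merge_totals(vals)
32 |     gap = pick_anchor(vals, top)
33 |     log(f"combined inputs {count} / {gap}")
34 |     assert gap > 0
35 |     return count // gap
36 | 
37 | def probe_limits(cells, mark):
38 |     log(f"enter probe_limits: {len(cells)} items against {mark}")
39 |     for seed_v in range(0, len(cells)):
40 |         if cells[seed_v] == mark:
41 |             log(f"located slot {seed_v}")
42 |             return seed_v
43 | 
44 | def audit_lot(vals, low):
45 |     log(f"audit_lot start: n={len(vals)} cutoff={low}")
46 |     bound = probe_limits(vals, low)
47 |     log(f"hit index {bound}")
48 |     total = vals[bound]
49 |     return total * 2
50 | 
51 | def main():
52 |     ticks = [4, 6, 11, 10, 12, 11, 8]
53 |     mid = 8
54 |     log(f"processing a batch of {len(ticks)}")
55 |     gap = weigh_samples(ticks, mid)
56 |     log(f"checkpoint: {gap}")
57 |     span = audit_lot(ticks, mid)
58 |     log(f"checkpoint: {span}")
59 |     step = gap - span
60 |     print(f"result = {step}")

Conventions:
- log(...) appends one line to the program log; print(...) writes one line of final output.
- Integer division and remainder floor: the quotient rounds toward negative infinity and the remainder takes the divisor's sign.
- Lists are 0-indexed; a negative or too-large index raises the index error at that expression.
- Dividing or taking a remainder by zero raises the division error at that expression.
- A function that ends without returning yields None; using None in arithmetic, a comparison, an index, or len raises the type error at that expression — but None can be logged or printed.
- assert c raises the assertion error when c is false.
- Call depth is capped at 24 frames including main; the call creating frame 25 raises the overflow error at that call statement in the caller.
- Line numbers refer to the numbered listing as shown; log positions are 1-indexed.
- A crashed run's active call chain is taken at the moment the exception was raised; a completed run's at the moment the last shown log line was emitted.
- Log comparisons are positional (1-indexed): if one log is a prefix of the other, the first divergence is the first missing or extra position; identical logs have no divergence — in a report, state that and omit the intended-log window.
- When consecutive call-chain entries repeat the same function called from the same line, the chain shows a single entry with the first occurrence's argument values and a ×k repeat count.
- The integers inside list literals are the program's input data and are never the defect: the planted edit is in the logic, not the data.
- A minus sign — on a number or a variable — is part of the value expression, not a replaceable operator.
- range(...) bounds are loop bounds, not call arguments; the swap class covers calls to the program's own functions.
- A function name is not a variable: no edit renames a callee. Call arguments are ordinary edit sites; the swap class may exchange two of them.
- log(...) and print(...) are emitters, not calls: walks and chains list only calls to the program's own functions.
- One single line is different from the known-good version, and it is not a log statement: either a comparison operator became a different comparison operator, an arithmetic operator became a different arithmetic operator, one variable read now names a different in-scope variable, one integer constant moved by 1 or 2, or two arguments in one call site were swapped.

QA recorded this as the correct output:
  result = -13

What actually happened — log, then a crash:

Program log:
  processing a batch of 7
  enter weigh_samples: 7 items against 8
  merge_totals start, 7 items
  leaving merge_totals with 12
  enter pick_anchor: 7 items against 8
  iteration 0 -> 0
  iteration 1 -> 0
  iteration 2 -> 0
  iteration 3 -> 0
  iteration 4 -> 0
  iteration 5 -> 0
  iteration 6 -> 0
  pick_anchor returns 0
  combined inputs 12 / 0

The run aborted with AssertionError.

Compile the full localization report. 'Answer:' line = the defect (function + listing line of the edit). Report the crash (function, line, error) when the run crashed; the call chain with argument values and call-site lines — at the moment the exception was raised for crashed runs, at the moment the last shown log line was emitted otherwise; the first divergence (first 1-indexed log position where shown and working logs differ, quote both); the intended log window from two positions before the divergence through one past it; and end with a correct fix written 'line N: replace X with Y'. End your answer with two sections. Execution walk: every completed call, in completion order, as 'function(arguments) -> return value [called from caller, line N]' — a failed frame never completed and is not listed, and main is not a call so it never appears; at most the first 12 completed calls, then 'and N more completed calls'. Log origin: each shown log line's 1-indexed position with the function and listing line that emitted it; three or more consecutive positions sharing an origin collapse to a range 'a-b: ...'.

Answer: the defect is in pick_anchor at line 14.
Core observation: Everything matches until log position 8, which reads 'iteration 2 -> 0' in place of 'iteration 2 -> 1'.
Crash: weigh_samples, line 34, AssertionError.
Call chain: main -> weigh_samples([4, 6, 11, 10, 12, 11, 8], 8) (called at line 55).
First divergence: position 8 — the shown line 'iteration 2 -> 0' should read 'iteration 2 -> 1'.
Intended log window:
  6: iteration 0 -> 0
  7: iteration 1 -> 0
  8: iteration 2 -> 1
  9: iteration 3 -> 2
Execution walk:
  merge_totals([4, 6, 11, 10, 12, 11, 8]) -> 12  [called from weigh_samples, line 31]
  pick_anchor([4, 6, 11, 10, 12, 11, 8], 8) -> 0  [called from weigh_samples, line 32]
Log line origins:
  1 — main, line 54
  2 — weigh_samples, line 30
  3 — merge_totals, line 2
  4 — merge_totals, line 7
  5 — pick_anchor, line 11
  6-12 — pick_anchor, line 16
  13 — pick_anchor, line 17
  14 — weigh_samples, line 33
A correct fix: line 14: replace `limit` with `seed_v`.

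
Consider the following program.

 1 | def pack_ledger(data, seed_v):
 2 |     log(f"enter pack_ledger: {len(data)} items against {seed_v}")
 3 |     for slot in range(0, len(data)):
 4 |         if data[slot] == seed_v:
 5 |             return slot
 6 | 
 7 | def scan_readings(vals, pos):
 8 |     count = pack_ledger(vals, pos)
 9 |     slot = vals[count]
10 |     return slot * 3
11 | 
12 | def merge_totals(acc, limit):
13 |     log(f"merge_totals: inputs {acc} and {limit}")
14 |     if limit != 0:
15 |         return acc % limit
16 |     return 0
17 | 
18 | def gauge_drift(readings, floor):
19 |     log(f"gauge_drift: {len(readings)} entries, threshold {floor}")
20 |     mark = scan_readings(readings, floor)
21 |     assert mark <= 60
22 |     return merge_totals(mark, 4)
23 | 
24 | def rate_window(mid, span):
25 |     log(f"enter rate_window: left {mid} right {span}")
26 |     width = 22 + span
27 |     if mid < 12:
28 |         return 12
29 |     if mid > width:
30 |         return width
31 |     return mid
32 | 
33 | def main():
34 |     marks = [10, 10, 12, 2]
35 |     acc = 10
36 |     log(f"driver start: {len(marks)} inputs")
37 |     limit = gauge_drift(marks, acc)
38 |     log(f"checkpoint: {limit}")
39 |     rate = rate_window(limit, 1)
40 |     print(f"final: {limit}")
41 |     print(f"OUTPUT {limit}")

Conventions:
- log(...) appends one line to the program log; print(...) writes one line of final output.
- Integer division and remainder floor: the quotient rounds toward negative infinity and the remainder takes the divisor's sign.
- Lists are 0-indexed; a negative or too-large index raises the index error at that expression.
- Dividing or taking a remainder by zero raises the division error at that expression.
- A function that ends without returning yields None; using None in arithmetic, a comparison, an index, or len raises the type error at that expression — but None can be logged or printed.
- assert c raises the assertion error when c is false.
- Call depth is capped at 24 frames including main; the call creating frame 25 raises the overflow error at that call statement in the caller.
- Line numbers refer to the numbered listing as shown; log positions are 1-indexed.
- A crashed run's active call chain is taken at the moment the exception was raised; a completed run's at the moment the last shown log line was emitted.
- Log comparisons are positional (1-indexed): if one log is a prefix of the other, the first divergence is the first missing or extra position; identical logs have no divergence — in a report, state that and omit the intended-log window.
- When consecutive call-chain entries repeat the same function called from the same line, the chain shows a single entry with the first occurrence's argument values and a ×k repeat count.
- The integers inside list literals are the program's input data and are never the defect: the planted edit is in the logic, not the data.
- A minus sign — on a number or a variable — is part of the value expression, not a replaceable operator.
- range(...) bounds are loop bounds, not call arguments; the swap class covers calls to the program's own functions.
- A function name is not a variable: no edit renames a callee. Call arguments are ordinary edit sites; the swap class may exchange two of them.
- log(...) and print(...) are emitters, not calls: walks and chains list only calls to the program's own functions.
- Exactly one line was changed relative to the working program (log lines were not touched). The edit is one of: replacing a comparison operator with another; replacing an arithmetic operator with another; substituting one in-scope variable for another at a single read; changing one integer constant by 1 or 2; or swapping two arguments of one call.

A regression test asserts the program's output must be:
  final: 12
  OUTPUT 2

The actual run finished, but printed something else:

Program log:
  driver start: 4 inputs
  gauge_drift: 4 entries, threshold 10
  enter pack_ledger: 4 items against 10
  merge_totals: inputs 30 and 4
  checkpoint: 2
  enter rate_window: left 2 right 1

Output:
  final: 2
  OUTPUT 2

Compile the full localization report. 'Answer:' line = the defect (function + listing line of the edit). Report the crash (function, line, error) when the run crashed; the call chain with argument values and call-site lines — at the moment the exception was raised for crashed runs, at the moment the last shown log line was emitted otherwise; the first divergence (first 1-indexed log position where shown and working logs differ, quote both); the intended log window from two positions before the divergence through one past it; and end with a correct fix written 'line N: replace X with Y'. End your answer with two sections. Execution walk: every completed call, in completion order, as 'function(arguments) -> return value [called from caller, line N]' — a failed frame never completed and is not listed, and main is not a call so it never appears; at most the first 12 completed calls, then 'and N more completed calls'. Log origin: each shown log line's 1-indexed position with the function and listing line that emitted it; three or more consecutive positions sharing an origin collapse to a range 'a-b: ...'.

Answer: the defect is in main at line 40.
Key fact: Every logged value matches the working version; the printed result is what differs.
Call chain: main -> rate_window(2, 1) (called at line 39).
First divergence: none; the two logs match at every position.
Execution walk:
  pack_ledger([10, 10, 12, 2], 10) -> 0  [called from scan_readings, line 8]
  scan_readings([10, 10, 12, 2], 10) -> 30  [called from gauge_drift, line 20]
  merge_totals(30, 4) -> 2  [called from gauge_drift, line 22]
  gauge_drift([10, 10, 12, 2], 10) -> 2  [called from main, line 37]
  rate_window(2, 1) -> 12  [called from main, line 39]
Log origins:
  1: from main, line 36
  2: from gauge_drift, line 19
  3: from pack_ledger, line 2
  4: from merge_totals, line 13
  5: from main, line 38
  6: from rate_window, line 25
A correct fix: line 40: replace `limit` with `rate`.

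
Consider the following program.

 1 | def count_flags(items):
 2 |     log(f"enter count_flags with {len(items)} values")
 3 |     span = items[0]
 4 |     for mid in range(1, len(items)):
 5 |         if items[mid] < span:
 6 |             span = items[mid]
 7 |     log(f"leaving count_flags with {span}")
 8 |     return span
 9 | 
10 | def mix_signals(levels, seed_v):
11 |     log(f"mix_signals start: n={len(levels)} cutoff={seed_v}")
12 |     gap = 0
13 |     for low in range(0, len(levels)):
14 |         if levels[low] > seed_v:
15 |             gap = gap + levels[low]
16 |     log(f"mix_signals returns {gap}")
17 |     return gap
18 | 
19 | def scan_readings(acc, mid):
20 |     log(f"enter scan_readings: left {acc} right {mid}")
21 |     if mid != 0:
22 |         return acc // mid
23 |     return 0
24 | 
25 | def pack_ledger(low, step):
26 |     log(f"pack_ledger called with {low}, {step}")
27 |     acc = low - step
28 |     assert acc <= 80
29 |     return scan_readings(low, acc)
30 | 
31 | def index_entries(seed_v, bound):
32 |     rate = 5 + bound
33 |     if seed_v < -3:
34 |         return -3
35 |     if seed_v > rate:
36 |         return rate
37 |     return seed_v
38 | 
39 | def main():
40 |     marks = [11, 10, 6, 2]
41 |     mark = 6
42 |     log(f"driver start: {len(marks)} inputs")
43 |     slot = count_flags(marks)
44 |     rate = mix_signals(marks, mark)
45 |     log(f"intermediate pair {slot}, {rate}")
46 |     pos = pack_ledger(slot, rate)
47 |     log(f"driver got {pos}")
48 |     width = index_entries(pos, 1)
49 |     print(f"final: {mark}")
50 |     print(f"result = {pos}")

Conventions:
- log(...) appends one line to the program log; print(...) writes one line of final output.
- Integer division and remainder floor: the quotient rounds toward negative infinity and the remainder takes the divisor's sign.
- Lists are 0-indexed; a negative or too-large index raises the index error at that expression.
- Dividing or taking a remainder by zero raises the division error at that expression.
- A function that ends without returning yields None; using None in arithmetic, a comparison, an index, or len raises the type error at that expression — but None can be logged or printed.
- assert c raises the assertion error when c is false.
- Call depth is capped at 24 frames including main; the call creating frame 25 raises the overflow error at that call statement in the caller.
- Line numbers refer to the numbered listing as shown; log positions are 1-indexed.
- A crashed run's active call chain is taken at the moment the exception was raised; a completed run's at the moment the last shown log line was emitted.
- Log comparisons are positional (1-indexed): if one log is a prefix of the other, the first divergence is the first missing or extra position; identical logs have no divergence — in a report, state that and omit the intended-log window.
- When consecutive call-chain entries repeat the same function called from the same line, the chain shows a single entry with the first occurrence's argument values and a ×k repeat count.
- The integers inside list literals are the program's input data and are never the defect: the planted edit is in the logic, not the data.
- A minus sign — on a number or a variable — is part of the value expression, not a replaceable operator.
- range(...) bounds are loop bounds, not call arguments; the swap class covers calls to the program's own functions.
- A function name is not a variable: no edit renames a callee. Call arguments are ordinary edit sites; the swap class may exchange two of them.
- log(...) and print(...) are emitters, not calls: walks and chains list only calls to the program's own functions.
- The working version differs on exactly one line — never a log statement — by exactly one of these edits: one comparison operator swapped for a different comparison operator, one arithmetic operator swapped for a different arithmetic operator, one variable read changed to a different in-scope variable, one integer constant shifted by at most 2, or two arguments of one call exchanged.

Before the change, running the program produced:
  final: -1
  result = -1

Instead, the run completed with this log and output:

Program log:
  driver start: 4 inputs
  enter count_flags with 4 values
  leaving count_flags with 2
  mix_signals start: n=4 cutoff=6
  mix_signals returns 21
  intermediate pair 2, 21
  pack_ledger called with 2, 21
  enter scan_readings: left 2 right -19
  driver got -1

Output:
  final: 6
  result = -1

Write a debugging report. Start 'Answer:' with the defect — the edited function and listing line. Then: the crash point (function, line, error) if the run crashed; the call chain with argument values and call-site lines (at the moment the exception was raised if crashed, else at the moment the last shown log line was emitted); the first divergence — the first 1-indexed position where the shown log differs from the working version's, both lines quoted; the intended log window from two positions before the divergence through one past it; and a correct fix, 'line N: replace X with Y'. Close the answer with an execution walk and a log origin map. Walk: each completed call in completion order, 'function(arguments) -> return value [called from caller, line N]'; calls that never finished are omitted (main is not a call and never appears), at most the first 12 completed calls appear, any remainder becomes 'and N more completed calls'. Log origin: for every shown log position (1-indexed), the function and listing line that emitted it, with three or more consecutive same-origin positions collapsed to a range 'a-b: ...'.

Answer: the defect is in main at line 49.
The tell: Every logged value matches the working version; the printed result is what differs.
Call chain: main.
First divergence: none (the log streams are identical).
Execution walk:
  count_flags([11, 10, 6, 2]) -> 2  [called from main, line 43]
  mix_signals([11, 10, 6, 2], 6) -> 21  [called from main, line 44]
  scan_readings(2, -19) -> -1  [called from pack_ledger, line 29]
  pack_ledger(2, 21) -> -1  [called from main, line 46]
  index_entries(-1, 1) -> -1  [called from main, line 48]
Origin of each log line:
  1: logged in main at line 42
  2: logged in count_flags at line 2
  3: logged in count_flags at line 7
  4: logged in mix_signals at line 11
  5: logged in mix_signals at line 16
  6: logged in main at line 45
  7: logged in pack_ledger at line 26
  8: logged in scan_readings at line 20
  9: logged in main at line 47
A correct fix: line 49: replace `mark` with `width`.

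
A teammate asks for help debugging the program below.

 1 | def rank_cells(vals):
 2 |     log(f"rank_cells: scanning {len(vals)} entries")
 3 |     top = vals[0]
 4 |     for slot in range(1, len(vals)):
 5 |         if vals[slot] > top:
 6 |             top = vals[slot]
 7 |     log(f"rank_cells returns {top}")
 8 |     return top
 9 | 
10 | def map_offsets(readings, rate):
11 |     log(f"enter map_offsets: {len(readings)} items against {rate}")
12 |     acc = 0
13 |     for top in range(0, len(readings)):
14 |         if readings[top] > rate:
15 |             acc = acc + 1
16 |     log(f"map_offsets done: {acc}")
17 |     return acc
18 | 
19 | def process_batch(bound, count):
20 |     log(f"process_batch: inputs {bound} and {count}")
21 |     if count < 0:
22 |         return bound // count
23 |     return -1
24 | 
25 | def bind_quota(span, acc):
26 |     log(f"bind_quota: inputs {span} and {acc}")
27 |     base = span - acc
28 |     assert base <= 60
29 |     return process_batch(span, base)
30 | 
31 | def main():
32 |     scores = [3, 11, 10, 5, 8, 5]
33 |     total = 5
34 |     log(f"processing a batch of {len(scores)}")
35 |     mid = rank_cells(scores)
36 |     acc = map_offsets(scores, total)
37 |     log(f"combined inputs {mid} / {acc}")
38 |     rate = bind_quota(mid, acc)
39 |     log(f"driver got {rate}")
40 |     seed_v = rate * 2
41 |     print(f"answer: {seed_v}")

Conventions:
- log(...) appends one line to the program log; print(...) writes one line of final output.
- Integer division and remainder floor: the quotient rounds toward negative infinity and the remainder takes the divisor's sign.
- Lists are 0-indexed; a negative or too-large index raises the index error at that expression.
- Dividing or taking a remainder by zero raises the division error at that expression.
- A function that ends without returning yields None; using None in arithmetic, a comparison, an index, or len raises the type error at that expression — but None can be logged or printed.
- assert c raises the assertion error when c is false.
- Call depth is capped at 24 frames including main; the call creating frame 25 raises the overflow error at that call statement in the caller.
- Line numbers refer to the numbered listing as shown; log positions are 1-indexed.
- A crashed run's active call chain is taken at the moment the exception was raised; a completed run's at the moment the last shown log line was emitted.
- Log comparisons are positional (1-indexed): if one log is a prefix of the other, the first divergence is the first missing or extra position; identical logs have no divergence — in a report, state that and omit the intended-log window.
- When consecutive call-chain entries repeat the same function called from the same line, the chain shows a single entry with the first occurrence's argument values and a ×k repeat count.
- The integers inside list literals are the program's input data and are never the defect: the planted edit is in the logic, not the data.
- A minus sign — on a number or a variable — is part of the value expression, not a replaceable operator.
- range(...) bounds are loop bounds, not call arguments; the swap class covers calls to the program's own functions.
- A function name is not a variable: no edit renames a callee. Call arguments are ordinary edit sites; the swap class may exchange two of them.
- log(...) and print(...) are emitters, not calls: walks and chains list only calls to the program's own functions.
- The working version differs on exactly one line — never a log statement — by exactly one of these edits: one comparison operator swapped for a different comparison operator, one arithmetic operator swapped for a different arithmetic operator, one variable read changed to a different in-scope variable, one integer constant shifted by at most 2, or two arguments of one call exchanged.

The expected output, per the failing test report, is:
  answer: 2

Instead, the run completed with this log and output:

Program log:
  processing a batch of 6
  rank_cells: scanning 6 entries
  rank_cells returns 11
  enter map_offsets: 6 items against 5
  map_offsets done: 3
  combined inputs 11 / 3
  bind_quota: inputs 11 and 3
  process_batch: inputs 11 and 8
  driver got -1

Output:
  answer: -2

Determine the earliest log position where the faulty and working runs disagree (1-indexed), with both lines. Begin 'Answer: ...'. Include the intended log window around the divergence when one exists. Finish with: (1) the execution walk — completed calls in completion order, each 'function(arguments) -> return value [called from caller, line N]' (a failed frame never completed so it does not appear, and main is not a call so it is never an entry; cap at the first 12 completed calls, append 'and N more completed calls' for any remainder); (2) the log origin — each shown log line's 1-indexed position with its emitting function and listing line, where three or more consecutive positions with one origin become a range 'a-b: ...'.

Answer: position 9 — shown 'driver got -1', intended 'driver got 1'.
Intended log window:
  7: bind_quota: inputs 11 and 3
  8: process_batch: inputs 11 and 8
  9: driver got 1
Execution walk:
  rank_cells([3, 11, 10, 5, 8, 5]) -> 11  [called from main, line 35]
  map_offsets([3, 11, 10, 5, 8, 5], 5) -> 3  [called from main, line 36]
  process_batch(11, 8) -> -1  [called from bind_quota, line 29]
  bind_quota(11, 3) -> -1  [called from main, line 38]
Log origins:
  1: logged in main at line 34
  2: logged in rank_cells at line 2
  3: logged in rank_cells at line 7
  4: logged in map_offsets at line 11
  5: logged in map_offsets at line 16
  6: logged in main at line 37
  7: logged in bind_quota at line 26
  8: logged in process_batch at line 20
  9: logged in main at line 39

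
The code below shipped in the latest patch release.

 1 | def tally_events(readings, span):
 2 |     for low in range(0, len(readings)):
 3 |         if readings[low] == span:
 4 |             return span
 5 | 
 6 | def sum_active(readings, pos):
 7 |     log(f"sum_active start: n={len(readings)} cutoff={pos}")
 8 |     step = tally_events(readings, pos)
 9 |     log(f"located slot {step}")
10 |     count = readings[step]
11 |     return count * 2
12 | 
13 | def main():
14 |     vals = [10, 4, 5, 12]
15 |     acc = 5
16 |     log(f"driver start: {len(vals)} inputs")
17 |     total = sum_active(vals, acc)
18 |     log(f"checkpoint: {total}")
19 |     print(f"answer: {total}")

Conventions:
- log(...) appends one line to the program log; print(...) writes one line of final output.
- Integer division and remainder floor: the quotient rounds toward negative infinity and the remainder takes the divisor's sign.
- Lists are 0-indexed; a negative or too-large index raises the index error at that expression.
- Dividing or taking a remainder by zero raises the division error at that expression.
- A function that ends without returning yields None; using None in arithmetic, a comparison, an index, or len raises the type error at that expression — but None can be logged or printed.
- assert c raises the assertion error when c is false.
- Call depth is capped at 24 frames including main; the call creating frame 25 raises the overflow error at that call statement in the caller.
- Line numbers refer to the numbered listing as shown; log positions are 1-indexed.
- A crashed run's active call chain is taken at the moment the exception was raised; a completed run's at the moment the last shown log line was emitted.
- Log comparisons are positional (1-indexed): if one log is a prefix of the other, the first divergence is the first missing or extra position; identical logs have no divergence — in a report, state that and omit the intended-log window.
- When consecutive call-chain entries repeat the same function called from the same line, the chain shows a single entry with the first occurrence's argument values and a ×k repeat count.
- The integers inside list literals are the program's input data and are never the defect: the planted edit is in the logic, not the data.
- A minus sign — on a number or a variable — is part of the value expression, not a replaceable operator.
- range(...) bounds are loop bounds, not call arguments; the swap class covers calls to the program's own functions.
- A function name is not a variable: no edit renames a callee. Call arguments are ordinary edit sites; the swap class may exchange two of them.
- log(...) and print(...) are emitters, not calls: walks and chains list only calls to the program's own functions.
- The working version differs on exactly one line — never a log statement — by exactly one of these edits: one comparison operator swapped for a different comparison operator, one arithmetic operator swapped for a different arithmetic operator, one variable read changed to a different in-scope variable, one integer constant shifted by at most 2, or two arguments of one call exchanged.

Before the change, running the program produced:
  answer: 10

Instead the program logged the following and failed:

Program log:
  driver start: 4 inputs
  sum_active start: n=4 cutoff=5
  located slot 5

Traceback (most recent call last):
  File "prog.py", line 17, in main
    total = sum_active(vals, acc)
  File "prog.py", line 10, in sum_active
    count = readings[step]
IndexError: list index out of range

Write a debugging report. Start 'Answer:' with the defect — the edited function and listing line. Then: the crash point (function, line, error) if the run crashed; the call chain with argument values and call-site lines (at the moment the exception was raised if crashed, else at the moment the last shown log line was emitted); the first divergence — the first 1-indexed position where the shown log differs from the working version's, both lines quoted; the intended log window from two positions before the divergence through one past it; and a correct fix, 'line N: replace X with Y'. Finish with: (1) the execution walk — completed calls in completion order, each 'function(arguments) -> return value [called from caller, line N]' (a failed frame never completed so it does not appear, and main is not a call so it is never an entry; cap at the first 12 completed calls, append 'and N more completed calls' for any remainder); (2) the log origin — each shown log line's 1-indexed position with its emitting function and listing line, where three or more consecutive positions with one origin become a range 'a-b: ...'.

Answer: the defect is in tally_events at line 4.
Key observation: The earliest visible damage is log position 3 — 'located slot 5' rather than the intended 'located slot 2'.
Crash: sum_active, line 10, IndexError.
Call chain: main -> sum_active([10, 4, 5, 12], 5) (called at line 17).
First divergence: at position 3 the run shows 'located slot 5' where the working version logs 'located slot 2'.
Intended log window:
  1: driver start: 4 inputs
  2: sum_active start: n=4 cutoff=5
  3: located slot 2
  4: checkpoint: 10
Execution walk:
  tally_events([10, 4, 5, 12], 5) -> 5  [called from sum_active, line 8]
Origin of each log line:
  1: emitted by main (line 16)
  2: emitted by sum_active (line 7)
  3: emitted by sum_active (line 9)
A correct fix: line 4: replace `span` with `low`.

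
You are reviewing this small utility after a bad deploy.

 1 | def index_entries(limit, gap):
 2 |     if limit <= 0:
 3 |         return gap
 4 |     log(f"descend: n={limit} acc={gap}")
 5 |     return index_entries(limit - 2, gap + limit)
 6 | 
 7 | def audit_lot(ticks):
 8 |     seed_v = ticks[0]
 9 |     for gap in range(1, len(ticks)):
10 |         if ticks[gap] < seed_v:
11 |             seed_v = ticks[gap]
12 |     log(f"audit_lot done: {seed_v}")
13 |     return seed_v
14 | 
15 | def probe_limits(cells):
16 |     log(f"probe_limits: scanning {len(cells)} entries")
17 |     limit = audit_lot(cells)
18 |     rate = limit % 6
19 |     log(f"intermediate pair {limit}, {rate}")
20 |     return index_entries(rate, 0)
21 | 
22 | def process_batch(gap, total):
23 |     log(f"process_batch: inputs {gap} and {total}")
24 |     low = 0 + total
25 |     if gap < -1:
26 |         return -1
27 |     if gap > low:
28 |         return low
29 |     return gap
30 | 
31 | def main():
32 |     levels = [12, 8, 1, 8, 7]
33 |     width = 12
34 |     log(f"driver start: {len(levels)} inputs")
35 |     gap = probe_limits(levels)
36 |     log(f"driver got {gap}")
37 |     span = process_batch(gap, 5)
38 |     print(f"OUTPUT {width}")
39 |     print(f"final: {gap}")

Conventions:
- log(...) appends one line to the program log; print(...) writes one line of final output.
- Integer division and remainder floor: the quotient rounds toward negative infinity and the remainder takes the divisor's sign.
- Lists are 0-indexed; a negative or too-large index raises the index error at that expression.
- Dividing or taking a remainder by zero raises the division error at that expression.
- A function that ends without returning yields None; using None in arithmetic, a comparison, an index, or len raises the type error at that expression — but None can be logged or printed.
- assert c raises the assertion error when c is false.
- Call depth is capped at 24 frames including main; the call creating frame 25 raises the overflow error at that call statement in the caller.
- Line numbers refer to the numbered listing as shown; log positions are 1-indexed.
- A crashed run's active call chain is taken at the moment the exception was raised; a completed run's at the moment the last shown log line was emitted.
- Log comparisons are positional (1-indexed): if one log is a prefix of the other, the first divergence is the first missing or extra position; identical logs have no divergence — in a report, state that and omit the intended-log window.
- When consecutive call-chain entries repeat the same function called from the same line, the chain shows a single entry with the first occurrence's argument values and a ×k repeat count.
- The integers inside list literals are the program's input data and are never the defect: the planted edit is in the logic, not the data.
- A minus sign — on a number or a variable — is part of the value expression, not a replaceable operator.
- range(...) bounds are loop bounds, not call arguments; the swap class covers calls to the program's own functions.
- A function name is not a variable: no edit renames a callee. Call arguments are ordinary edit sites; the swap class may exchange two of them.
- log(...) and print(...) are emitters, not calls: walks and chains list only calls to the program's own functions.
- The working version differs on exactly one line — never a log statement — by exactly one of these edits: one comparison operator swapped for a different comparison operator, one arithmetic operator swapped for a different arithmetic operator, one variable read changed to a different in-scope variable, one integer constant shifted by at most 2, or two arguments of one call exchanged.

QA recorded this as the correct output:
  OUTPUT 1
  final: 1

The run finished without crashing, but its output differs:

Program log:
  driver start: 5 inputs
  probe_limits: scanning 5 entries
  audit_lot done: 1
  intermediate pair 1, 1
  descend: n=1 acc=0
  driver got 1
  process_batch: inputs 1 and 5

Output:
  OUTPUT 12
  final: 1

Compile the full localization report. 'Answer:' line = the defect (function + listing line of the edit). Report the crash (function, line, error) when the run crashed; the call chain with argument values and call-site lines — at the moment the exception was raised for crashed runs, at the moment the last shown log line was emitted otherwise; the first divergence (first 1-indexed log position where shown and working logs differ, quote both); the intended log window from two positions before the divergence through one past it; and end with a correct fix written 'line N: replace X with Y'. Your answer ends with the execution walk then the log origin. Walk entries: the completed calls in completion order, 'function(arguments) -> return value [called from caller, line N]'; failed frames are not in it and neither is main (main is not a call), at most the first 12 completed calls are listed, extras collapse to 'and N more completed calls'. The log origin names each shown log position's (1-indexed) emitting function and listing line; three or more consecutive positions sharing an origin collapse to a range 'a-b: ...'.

Answer: the defect is in main at line 38.
Core observation: Log streams are identical — the defect surfaces only in the printed output.
Call chain: main -> process_batch(1, 5) (called at line 37).
First divergence: none (the log streams are identical).
Execution walk:
  audit_lot([12, 8, 1, 8, 7]) -> 1  [called from probe_limits, line 17]
  index_entries(-1, 1) -> 1  [called from index_entries, line 5]
  index_entries(1, 0) -> 1  [called from probe_limits, line 20]
  probe_limits([12, 8, 1, 8, 7]) -> 1  [called from main, line 35]
  process_batch(1, 5) -> 1  [called from main, line 37]
Log line origins:
  1 — main, line 34
  2 — probe_limits, line 16
  3 — audit_lot, line 12
  4 — probe_limits, line 19
  5 — index_entries, line 4
  6 — main, line 36
  7 — process_batch, line 23
A correct fix: line 38: replace `width` with `span`.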